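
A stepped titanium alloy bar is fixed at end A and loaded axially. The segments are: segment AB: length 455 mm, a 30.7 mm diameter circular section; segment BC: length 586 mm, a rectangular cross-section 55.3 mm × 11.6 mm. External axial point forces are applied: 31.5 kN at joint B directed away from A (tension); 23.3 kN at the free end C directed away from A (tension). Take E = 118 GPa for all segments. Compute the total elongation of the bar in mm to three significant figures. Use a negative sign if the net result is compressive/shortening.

0.466 mm

Internal axial forces (sectioning from the free end, tension +): N_BC = 23.3 kN, N_AB = 54.8 kN.
A_AB = 740.2 mm².
A_BC = 641.5 mm².
δ_AB = 54800·455/(740.2·118000) = 0.2855 mm
δ_BC = 23300·586/(641.5·118000) = 0.1804 mm
δ = Σδ_i = 0.4658 mm.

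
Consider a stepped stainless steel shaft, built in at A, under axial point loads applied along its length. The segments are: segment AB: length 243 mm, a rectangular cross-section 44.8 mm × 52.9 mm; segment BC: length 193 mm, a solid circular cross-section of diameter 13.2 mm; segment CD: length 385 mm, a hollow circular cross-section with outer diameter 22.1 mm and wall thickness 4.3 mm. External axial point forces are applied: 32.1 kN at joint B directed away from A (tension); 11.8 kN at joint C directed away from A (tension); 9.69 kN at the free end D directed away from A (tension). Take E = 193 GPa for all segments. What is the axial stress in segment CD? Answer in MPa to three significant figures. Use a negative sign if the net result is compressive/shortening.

Internal axial forces (sectioning from the free end, tension +): N_CD = 9.69 kN, N_BC = 21.49 kN, N_AB = 53.59 kN.
A_CD = 240.5 mm².
σ_CD = N_CD/A_CD = 9690/240.5 = 40.3 MPa.

40.3 MPa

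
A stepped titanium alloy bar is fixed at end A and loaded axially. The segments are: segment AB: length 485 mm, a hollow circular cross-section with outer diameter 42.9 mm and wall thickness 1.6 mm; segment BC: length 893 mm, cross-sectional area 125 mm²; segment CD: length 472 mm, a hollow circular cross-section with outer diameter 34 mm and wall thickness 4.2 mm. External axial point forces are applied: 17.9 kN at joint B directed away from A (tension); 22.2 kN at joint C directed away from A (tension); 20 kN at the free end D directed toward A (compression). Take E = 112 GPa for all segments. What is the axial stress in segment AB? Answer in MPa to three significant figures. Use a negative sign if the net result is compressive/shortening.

Internal axial forces (sectioning from the free end, tension +): N_CD = -20 kN, N_BC = 2.2 kN, N_AB = 20.1 kN.
A_AB = 207.6 mm².
σ_AB = N_AB/A_AB = 20100/207.6 = 96.82 MPa.

96.8 MPa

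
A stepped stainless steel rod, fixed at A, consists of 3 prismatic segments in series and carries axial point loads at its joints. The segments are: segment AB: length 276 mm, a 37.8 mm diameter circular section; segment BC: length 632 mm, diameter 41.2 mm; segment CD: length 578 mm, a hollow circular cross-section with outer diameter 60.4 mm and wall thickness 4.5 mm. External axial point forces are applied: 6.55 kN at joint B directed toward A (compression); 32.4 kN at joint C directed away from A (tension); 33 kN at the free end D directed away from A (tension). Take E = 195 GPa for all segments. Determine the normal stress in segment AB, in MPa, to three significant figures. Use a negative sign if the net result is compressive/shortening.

52.4 MPa

Internal axial forces (sectioning from the free end, tension +): N_CD = 33 kN, N_BC = 65.4 kN, N_AB = 58.85 kN.
A_AB = 1122 mm².
σ_AB = N_AB/A_AB = 58850/1122 = 52.44 MPa.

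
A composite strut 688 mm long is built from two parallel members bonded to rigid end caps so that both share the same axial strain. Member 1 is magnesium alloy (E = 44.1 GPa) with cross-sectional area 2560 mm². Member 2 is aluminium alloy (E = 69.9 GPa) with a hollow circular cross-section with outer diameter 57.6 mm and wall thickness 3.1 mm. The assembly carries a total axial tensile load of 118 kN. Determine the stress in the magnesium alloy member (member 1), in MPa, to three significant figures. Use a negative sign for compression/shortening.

34.7 MPa

A_2 = 530.8 mm².
Equal strain + equilibrium ⇒ each member carries load in proportion to AE: A₁E₁ = 112900000 N, A₂E₂ = 37100000 N, ΣAE = 150000000 N.
σ₁ = P·E₁/ΣAE = 118000·44100/150000000 = 34.69 MPa.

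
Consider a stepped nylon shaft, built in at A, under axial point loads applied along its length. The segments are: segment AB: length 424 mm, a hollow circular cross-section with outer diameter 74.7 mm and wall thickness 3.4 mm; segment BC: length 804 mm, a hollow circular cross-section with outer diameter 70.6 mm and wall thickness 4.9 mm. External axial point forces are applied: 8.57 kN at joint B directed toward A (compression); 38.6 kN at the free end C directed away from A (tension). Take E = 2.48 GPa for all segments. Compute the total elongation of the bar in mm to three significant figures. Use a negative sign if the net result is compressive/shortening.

19.1 mm

Internal axial forces (sectioning from the free end, tension +): N_BC = 38.6 kN, N_AB = 30.03 kN.
A_AB = 761.6 mm².
A_BC = 1011 mm².
δ_AB = 30030·424/(761.6·2480) = 6.741 mm
δ_BC = 38600·804/(1011·2480) = 12.37 mm
δ = Σδ_i = 19.11 mm.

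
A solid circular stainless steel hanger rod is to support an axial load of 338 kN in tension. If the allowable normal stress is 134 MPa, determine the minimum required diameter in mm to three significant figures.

56.7 mm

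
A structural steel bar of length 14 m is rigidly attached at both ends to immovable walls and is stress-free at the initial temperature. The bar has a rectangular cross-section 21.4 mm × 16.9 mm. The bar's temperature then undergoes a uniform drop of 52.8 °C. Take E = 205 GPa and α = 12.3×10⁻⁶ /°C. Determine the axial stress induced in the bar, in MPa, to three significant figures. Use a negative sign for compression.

133 MPa

Free thermal expansion αLΔT = 12.3e-6 · 14000 · -52.8 = -9.092 mm.
The walls impose strain ε = −(-9.092)/14000 = 6.4944e-04; σ = Eε = 205000 · 6.4944e-04 = 133.1 MPa.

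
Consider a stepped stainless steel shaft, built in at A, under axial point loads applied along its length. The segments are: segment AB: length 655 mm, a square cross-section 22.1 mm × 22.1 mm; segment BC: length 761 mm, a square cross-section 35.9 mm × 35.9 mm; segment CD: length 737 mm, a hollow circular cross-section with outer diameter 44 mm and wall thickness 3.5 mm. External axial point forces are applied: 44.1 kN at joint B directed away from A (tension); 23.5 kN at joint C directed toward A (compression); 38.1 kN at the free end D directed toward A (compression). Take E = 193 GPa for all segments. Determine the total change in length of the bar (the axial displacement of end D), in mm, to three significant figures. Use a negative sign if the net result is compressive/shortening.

-0.637 mm

Internal axial forces (sectioning from the free end, tension +): N_CD = -38.1 kN, N_BC = -61.6 kN, N_AB = -17.5 kN.
A_AB = 488.4 mm².
A_BC = 1289 mm².
A_CD = 445.3 mm².
δ_AB = -17500·655/(488.4·193000) = -0.1216 mm
δ_BC = -61600·761/(1289·193000) = -0.1885 mm
δ_CD = -38100·737/(445.3·193000) = -0.3267 mm
δ = Σδ_i = -0.6368 mm.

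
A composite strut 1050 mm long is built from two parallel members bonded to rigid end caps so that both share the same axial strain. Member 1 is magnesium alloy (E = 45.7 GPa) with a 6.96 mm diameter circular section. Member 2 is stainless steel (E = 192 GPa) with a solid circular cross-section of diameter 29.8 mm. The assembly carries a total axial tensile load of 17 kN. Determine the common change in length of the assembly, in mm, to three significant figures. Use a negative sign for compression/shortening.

A_1 = 38.05 mm².
A_2 = 697.5 mm².
Equal strain + equilibrium ⇒ each member carries load in proportion to AE: A₁E₁ = 1739000 N, A₂E₂ = 133900000 N, ΣAE = 135700000 N.
δ = PL/ΣAE = 17000·1050/135700000 = 0.1316 mm.

0.132 mm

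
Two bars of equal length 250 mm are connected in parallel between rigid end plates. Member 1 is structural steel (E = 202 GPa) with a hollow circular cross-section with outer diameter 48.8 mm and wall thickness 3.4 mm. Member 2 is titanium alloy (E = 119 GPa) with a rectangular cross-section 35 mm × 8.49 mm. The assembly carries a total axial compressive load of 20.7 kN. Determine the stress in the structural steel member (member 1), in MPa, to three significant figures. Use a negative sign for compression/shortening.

-31.4 MPa

A_1 = 484.9 mm².
A_2 = 297.2 mm².
Equal strain + equilibrium ⇒ each member carries load in proportion to AE: A₁E₁ = 97960000 N, A₂E₂ = 35360000 N, ΣAE = 133300000 N.
σ₁ = P·E₁/ΣAE = -20700·202000/133300000 = -31.36 MPa.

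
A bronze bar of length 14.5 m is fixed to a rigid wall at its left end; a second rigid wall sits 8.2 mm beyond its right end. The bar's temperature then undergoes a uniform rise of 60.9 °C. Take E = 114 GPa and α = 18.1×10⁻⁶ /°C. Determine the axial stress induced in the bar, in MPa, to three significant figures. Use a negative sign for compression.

Free thermal expansion αLΔT = 18.1e-6 · 14500 · 60.9 = 15.98 mm.
The walls engage after the gap closes; constrained expansion = 15.98 − 8.2 = 7.783 mm.
The walls impose strain ε = −(7.783)/14500 = -5.3677e-04; σ = Eε = 114000 · -5.3677e-04 = -61.19 MPa.

-61.2 MPa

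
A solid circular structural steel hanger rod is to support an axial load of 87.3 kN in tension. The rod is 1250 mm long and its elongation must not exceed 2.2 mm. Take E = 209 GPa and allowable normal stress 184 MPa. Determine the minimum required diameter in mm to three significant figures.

Required area A ≥ P/σ_allow = 87300/184 = 474.5 mm².
For a solid circular section, d ≥ √(4A/π) = 24.58 mm.
Elongation limit: A ≥ PL/(Eδ_allow) = 87300·1250/(209000·2.2) = 237.3 mm² ⇒ d ≥ 17.38 mm.
The stress limit governs.

24.6 mm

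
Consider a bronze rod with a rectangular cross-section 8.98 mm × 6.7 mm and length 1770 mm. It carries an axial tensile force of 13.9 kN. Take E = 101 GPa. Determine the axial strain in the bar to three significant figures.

A = 60.17 mm².
σ = N/A = 231 MPa; ε = σ/E = 231/101000 = 2.287e-03.

0.00229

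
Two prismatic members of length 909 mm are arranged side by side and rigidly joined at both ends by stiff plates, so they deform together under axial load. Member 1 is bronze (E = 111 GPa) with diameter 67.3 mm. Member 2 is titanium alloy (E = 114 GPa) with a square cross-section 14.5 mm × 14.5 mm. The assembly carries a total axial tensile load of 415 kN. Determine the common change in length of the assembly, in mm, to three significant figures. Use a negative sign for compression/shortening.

A_1 = 3557 mm².
A_2 = 210.2 mm².
Equal strain + equilibrium ⇒ each member carries load in proportion to AE: A₁E₁ = 394900000 N, A₂E₂ = 23970000 N, ΣAE = 418800000 N.
δ = PL/ΣAE = 415000·909/418800000 = 0.9007 mm.

0.901 mm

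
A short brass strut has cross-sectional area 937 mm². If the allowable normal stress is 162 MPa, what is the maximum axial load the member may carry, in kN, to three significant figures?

152 kN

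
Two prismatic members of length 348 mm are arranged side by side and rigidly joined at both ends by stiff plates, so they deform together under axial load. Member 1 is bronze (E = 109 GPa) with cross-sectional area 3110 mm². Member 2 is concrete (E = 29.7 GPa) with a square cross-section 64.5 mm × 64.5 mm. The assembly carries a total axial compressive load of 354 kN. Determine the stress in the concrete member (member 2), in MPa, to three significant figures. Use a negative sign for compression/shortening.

A_2 = 4160 mm².
Equal strain + equilibrium ⇒ each member carries load in proportion to AE: A₁E₁ = 339000000 N, A₂E₂ = 123600000 N, ΣAE = 462500000 N.
σ₂ = P·E₂/ΣAE = -354000·29700/462500000 = -22.73 MPa.

-22.7 MPa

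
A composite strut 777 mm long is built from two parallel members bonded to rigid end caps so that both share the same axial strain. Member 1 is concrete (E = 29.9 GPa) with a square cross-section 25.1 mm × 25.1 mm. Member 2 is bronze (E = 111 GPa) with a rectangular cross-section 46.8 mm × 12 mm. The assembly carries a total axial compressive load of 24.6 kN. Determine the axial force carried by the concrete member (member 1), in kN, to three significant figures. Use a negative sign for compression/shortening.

-5.71 kN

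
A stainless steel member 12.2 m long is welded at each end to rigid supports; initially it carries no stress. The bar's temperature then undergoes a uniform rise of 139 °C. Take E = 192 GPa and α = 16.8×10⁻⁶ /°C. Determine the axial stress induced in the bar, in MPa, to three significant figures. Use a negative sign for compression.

-448 MPa

Free thermal expansion αLΔT = 16.8e-6 · 12200 · 139 = 28.49 mm.
The walls impose strain ε = −(28.49)/12200 = -2.3352e-03; σ = Eε = 192000 · -2.3352e-03 = -448.4 MPa.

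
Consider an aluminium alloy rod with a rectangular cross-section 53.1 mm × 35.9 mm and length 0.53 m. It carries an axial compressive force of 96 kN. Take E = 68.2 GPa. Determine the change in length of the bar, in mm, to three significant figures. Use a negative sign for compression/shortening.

A = 1906 mm².
δ_mech = NL/(AE) = -96000·530/(1906·68200) = -0.3914 mm.

-0.391 mm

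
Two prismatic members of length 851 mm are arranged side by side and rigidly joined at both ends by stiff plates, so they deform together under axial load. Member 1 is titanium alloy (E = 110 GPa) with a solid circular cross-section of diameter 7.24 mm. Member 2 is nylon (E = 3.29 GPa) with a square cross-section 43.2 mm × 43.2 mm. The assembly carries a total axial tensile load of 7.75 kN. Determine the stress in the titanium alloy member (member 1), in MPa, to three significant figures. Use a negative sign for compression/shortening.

79.9 MPa

A_1 = 41.17 mm².
A_2 = 1866 mm².
Equal strain + equilibrium ⇒ each member carries load in proportion to AE: A₁E₁ = 4529000 N, A₂E₂ = 6140000 N, ΣAE = 10670000 N.
σ₁ = P·E₁/ΣAE = 7750·110000/10670000 = 79.91 MPa.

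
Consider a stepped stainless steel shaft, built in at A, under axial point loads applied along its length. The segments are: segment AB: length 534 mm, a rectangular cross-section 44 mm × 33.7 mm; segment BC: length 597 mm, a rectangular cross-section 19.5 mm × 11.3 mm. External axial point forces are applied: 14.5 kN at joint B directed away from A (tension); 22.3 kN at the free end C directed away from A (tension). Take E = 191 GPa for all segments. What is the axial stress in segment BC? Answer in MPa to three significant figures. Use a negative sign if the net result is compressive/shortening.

101 MPa

Internal axial forces (sectioning from the free end, tension +): N_BC = 22.3 kN, N_AB = 36.8 kN.
A_BC = 220.4 mm².
σ_BC = N_BC/A_BC = 22300/220.4 = 101.2 MPa.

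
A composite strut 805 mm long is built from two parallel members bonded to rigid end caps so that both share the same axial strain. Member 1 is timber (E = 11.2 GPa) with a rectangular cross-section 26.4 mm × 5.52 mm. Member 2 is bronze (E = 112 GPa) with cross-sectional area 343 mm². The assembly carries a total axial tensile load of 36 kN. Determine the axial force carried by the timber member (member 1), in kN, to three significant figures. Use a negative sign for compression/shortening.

1.47 kN

A_1 = 145.7 mm².
Equal strain + equilibrium ⇒ each member carries load in proportion to AE: A₁E₁ = 1632000 N, A₂E₂ = 38420000 N, ΣAE = 40050000 N.
F₁ = P·A₁E₁/ΣAE = 36000·1632000/40050000 = 1467 N.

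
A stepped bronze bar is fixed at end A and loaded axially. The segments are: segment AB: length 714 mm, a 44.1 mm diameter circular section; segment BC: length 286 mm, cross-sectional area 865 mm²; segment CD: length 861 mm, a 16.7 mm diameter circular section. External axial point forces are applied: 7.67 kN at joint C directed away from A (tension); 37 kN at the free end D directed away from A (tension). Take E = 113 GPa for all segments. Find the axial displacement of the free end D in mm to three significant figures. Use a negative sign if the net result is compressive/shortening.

1.60 mm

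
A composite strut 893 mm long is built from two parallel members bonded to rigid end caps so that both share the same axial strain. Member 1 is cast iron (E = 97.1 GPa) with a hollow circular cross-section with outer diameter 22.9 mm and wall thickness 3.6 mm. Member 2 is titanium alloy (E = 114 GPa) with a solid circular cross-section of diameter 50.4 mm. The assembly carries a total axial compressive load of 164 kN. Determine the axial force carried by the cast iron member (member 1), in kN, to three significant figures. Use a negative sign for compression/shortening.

A_1 = 218.3 mm².
A_2 = 1995 mm².
Equal strain + equilibrium ⇒ each member carries load in proportion to AE: A₁E₁ = 21190000 N, A₂E₂ = 227400000 N, ΣAE = 248600000 N.
F₁ = P·A₁E₁/ΣAE = -164000·21190000/248600000 = -13980 N.

-14.0 kN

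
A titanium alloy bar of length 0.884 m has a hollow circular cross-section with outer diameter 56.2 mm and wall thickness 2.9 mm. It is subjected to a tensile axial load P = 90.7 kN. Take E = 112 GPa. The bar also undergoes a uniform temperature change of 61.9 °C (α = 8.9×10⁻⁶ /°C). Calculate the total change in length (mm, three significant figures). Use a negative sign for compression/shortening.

1.96 mm

A = 485.6 mm².
δ_mech = NL/(AE) = 90700·884/(485.6·112000) = 1.474 mm.
δ_thermal = αLΔT = 8.9e-6·884·61.9 = 0.487 mm.
δ = δ_mech + δ_thermal = 1.961 mm.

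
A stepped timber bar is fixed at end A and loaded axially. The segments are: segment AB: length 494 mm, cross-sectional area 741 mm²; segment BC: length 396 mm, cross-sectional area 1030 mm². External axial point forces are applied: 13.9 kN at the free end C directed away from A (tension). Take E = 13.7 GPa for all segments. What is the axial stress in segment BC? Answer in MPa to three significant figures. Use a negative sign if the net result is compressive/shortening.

Internal axial forces (sectioning from the free end, tension +): N_BC = 13.9 kN, N_AB = 13.9 kN.
σ_BC = N_BC/A_BC = 13900/1030 = 13.5 MPa.

13.5 MPa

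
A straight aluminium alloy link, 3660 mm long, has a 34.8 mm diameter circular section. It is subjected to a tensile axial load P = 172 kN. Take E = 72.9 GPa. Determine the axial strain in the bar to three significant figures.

A = 951.1 mm².
σ = N/A = 180.8 MPa; ε = σ/E = 180.8/72900 = 2.481e-03.

0.00248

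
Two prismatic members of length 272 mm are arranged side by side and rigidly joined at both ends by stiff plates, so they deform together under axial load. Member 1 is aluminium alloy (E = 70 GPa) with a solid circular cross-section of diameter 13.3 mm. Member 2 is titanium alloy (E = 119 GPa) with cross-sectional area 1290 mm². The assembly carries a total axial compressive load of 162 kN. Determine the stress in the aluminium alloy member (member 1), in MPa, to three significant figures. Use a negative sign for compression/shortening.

A_1 = 138.9 mm².
Equal strain + equilibrium ⇒ each member carries load in proportion to AE: A₁E₁ = 9725000 N, A₂E₂ = 153500000 N, ΣAE = 163200000 N.
σ₁ = P·E₁/ΣAE = -162000·70000/163200000 = -69.47 MPa.

-69.5 MPa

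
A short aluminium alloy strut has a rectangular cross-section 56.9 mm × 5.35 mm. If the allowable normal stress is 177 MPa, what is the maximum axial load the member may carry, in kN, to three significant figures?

A = 304.4 mm².
P_max = σ_allow · A = 177 · 304.4 = 53880 N = 53.88 kN.

53.9 kN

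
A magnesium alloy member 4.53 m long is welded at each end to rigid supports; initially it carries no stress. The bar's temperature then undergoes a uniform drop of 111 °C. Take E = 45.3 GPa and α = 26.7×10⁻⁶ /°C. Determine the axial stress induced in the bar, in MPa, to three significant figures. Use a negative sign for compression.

134 MPa

Free thermal expansion αLΔT = 26.7e-6 · 4530 · -111 = -13.43 mm.
The walls impose strain ε = −(-13.43)/4530 = 2.9637e-03; σ = Eε = 45300 · 2.9637e-03 = 134.3 MPa.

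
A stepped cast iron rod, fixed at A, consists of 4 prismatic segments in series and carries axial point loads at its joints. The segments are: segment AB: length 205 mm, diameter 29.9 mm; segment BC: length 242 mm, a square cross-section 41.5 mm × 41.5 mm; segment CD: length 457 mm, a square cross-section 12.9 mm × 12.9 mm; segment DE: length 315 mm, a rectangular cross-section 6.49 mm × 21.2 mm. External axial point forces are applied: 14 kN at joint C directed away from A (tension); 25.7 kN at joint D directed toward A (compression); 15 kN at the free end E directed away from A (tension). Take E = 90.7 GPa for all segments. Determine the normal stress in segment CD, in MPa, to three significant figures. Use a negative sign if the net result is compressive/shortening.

Internal axial forces (sectioning from the free end, tension +): N_DE = 15 kN, N_CD = -10.7 kN, N_BC = 3.3 kN, N_AB = 3.3 kN.
A_CD = 166.4 mm².
σ_CD = N_CD/A_CD = -10700/166.4 = -64.3 MPa.

-64.3 MPa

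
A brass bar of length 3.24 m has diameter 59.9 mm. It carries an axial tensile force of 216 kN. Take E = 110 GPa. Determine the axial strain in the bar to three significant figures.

A = 2818 mm².
σ = N/A = 76.65 MPa; ε = σ/E = 76.65/110000 = 6.968e-04.

6.97e-04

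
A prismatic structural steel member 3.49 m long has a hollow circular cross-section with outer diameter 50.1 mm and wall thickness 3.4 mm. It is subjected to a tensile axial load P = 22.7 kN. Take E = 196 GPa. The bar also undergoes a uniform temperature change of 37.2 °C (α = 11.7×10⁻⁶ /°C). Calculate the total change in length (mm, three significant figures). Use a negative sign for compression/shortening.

2.33 mm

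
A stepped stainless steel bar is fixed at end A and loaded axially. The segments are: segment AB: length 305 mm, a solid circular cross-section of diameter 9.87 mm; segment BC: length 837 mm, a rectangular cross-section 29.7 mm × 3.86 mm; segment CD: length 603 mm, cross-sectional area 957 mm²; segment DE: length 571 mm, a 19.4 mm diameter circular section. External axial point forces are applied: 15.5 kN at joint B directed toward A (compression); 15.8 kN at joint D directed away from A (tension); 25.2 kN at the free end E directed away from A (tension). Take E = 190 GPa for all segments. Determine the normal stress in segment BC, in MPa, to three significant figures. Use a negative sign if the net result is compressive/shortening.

358 MPa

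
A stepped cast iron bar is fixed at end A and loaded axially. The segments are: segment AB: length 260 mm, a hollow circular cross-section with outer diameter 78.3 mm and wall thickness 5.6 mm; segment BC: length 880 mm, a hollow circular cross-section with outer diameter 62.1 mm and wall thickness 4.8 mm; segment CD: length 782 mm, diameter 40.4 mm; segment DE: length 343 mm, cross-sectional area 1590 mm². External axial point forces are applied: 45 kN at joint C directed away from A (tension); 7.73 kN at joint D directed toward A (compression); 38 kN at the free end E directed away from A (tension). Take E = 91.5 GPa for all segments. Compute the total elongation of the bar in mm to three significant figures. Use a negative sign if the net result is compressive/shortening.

Internal axial forces (sectioning from the free end, tension +): N_DE = 38 kN, N_CD = 30.27 kN, N_BC = 75.27 kN, N_AB = 75.27 kN.
A_AB = 1279 mm².
A_BC = 864.1 mm².
A_CD = 1282 mm².
δ_AB = 75270·260/(1279·91500) = 0.1672 mm
δ_BC = 75270·880/(864.1·91500) = 0.8378 mm
δ_CD = 30270·782/(1282·91500) = 0.2018 mm
δ_DE = 38000·343/(1590·91500) = 0.08959 mm
δ = Σδ_i = 1.296 mm.

1.30 mm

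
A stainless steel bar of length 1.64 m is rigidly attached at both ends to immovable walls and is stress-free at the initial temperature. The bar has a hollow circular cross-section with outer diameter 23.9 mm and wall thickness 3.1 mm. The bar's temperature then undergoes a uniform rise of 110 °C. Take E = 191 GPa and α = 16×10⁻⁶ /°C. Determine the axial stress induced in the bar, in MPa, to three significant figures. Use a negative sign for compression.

-336 MPa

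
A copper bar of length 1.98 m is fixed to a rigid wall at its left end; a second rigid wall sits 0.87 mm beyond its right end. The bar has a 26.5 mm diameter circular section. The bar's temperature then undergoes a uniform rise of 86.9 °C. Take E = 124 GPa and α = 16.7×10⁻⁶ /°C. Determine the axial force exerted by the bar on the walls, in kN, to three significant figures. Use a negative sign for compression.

-69.2 kN

Free thermal expansion αLΔT = 16.7e-6 · 1980 · 86.9 = 2.873 mm.
The walls engage after the gap closes; constrained expansion = 2.873 − 0.87 = 2.003 mm.
The walls impose strain ε = −(2.003)/1980 = -1.0118e-03; σ = Eε = 124000 · -1.0118e-03 = -125.5 MPa.
Wall reaction R = σ·A = -125.5·551.5 = -69200 N = -69.2 kN.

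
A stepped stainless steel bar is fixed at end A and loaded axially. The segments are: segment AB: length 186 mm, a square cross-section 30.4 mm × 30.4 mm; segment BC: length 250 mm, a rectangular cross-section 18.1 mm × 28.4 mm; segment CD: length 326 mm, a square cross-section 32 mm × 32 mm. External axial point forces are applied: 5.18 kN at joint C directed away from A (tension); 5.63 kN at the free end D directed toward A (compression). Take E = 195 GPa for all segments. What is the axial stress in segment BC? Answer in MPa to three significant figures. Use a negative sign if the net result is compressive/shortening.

-0.875 MPa

Internal axial forces (sectioning from the free end, tension +): N_CD = -5.63 kN, N_BC = -0.45 kN, N_AB = -0.45 kN.
A_BC = 514 mm².
σ_BC = N_BC/A_BC = -450/514 = -0.8754 MPa.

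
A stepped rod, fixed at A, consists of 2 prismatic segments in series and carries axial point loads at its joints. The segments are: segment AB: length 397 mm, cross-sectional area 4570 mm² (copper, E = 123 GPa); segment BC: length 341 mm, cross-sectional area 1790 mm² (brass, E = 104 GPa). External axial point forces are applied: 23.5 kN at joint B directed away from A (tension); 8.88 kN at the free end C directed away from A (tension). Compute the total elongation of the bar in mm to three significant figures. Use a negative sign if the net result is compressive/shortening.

0.0391 mm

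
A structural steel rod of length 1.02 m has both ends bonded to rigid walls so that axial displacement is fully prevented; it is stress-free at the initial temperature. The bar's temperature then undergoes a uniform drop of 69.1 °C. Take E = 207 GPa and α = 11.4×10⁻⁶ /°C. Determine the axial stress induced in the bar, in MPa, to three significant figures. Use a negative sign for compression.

163 MPa

Free thermal expansion αLΔT = 11.4e-6 · 1020 · -69.1 = -0.8035 mm.
The walls impose strain ε = −(-0.8035)/1020 = 7.8774e-04; σ = Eε = 207000 · 7.8774e-04 = 163.1 MPa.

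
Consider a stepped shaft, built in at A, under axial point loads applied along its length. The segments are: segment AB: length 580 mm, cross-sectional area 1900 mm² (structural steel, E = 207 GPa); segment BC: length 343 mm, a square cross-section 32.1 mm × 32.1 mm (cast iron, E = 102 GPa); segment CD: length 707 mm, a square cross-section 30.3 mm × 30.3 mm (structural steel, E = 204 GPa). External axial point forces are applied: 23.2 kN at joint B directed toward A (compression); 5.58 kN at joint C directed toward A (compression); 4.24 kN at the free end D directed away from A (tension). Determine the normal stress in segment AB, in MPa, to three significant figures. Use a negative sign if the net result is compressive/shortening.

-12.9 MPa

Internal axial forces (sectioning from the free end, tension +): N_CD = 4.24 kN, N_BC = -1.34 kN, N_AB = -24.54 kN.
σ_AB = N_AB/A_AB = -24540/1900 = -12.92 MPa.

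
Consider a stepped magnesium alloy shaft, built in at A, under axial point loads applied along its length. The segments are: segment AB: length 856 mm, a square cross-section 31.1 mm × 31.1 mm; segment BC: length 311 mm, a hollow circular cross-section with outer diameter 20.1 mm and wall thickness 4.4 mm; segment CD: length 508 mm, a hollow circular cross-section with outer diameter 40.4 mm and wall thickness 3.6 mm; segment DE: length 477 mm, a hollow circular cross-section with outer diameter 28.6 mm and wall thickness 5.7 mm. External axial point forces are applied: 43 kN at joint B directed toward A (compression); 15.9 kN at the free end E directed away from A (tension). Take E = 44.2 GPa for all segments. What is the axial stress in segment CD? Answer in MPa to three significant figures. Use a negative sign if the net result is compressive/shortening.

38.2 MPa

Internal axial forces (sectioning from the free end, tension +): N_DE = 15.9 kN, N_CD = 15.9 kN, N_BC = 15.9 kN, N_AB = -27.1 kN.
A_CD = 416.2 mm².
σ_CD = N_CD/A_CD = 15900/416.2 = 38.2 MPa.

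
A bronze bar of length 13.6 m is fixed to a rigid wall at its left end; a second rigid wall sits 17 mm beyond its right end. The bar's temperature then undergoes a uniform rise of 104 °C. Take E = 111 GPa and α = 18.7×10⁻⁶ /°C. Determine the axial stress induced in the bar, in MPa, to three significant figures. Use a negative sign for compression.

Free thermal expansion αLΔT = 18.7e-6 · 13600 · 104 = 26.45 mm.
The walls engage after the gap closes; constrained expansion = 26.45 − 17 = 9.449 mm.
The walls impose strain ε = −(9.449)/13600 = -6.9480e-04; σ = Eε = 111000 · -6.9480e-04 = -77.12 MPa.

-77.1 MPa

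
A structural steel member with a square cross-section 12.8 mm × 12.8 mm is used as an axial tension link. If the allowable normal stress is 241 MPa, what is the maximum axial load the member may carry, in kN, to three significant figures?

39.5 kN

A = 163.8 mm².
P_max = σ_allow · A = 241 · 163.8 = 39490 N = 39.49 kN.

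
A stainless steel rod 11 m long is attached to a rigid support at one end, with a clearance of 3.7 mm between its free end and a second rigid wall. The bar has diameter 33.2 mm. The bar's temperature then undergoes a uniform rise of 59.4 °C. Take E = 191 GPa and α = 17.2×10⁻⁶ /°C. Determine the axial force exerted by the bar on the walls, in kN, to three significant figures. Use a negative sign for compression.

Free thermal expansion αLΔT = 17.2e-6 · 11000 · 59.4 = 11.24 mm.
The walls engage after the gap closes; constrained expansion = 11.24 − 3.7 = 7.538 mm.
The walls impose strain ε = −(7.538)/11000 = -6.8532e-04; σ = Eε = 191000 · -6.8532e-04 = -130.9 MPa.
Wall reaction R = σ·A = -130.9·865.7 = -113300 N = -113.3 kN.

-113 kN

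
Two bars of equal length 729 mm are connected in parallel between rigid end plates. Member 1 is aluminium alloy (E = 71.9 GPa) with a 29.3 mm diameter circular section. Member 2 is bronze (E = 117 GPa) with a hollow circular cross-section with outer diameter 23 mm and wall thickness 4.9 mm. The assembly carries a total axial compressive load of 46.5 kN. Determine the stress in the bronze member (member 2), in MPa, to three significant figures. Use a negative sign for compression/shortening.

-67.1 MPa

A_1 = 674.3 mm².
A_2 = 278.6 mm².
Equal strain + equilibrium ⇒ each member carries load in proportion to AE: A₁E₁ = 48480000 N, A₂E₂ = 32600000 N, ΣAE = 81080000 N.
σ₂ = P·E₂/ΣAE = -46500·117000/81080000 = -67.1 MPa.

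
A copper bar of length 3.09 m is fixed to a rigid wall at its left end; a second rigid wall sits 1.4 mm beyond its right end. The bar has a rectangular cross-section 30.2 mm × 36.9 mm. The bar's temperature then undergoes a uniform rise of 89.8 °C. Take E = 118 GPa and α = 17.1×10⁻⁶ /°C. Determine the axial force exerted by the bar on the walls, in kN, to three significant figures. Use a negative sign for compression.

-142 kN

Free thermal expansion αLΔT = 17.1e-6 · 3090 · 89.8 = 4.745 mm.
The walls engage after the gap closes; constrained expansion = 4.745 − 1.4 = 3.345 mm.
The walls impose strain ε = −(3.345)/3090 = -1.0825e-03; σ = Eε = 118000 · -1.0825e-03 = -127.7 MPa.
Wall reaction R = σ·A = -127.7·1114 = -142300 N = -142.3 kN.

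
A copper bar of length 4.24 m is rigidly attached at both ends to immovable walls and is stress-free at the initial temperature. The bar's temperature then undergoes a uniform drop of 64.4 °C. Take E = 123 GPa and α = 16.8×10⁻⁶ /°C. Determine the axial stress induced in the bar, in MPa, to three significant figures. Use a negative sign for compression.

133 MPa

Free thermal expansion αLΔT = 16.8e-6 · 4240 · -64.4 = -4.587 mm.
The walls impose strain ε = −(-4.587)/4240 = 1.0819e-03; σ = Eε = 123000 · 1.0819e-03 = 133.1 MPa.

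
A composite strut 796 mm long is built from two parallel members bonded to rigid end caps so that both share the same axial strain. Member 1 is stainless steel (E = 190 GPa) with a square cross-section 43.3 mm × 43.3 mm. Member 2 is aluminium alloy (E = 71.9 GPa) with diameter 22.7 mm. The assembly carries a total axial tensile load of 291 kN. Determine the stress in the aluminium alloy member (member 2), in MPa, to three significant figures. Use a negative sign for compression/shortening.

54.3 MPa

A_1 = 1875 mm².
A_2 = 404.7 mm².
Equal strain + equilibrium ⇒ each member carries load in proportion to AE: A₁E₁ = 356200000 N, A₂E₂ = 29100000 N, ΣAE = 385300000 N.
σ₂ = P·E₂/ΣAE = 291000·71900/385300000 = 54.3 MPa.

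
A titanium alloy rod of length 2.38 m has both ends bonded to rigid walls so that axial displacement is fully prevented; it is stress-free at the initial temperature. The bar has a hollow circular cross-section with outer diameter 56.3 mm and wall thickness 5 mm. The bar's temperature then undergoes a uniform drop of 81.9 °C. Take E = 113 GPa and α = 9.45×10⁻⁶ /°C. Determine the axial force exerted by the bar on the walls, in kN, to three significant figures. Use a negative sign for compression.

Free thermal expansion αLΔT = 9.45e-6 · 2380 · -81.9 = -1.842 mm.
The walls impose strain ε = −(-1.842)/2380 = 7.7395e-04; σ = Eε = 113000 · 7.7395e-04 = 87.46 MPa.
Wall reaction R = σ·A = 87.46·805.8 = 70470 N = 70.47 kN.

70.5 kN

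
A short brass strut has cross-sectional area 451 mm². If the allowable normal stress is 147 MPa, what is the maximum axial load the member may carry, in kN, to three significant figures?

66.3 kN

P_max = σ_allow · A = 147 · 451 = 66300 N = 66.3 kN.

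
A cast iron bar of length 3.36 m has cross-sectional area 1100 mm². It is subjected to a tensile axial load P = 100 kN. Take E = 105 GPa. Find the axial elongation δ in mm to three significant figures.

δ_mech = NL/(AE) = 100000·3360/(1100·105000) = 2.909 mm.

2.91 mm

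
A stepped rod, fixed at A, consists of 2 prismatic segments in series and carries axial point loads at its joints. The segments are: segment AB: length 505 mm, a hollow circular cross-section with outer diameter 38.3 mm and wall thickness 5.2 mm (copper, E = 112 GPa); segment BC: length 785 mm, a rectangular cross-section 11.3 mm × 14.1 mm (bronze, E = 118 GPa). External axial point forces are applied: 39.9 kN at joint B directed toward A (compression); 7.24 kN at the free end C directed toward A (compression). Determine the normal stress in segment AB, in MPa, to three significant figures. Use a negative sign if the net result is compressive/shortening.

Internal axial forces (sectioning from the free end, tension +): N_BC = -7.24 kN, N_AB = -47.14 kN.
A_AB = 540.7 mm².
σ_AB = N_AB/A_AB = -47140/540.7 = -87.18 MPa.

-87.2 MPa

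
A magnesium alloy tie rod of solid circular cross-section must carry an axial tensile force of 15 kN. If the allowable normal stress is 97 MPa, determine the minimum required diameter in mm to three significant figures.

14.0 mm

Required area A ≥ P/σ_allow = 15000/97 = 154.6 mm².
For a solid circular section, d ≥ √(4A/π) = 14.03 mm.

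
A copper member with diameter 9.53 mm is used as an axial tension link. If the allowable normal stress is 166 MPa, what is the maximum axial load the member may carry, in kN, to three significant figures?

11.8 kN

A = 71.33 mm².
P_max = σ_allow · A = 166 · 71.33 = 11840 N = 11.84 kN.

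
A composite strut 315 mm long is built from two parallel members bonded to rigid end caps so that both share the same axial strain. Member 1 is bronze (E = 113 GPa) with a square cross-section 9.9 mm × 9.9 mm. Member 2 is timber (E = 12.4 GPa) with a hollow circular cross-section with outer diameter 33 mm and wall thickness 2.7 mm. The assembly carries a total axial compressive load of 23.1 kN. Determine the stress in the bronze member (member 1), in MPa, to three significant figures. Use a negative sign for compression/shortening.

A_1 = 98.01 mm².
A_2 = 257 mm².
Equal strain + equilibrium ⇒ each member carries load in proportion to AE: A₁E₁ = 11080000 N, A₂E₂ = 3187000 N, ΣAE = 14260000 N.
σ₁ = P·E₁/ΣAE = -23100·113000/14260000 = -183 MPa.

-183 MPa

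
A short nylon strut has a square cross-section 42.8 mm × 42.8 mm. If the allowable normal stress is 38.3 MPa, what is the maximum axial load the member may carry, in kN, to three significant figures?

A = 1832 mm².
P_max = σ_allow · A = 38.3 · 1832 = 70160 N = 70.16 kN.

70.2 kN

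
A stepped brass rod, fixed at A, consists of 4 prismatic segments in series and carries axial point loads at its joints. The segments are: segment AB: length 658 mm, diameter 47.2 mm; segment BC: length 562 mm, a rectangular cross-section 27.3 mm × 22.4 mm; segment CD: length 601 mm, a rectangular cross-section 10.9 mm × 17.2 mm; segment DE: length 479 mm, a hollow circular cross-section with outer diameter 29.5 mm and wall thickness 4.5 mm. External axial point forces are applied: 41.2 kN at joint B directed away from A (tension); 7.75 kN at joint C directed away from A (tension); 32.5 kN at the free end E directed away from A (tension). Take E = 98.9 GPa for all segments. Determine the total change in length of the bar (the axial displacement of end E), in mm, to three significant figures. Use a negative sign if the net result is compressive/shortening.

2.18 mm

Internal axial forces (sectioning from the free end, tension +): N_DE = 32.5 kN, N_CD = 32.5 kN, N_BC = 40.25 kN, N_AB = 81.45 kN.
A_AB = 1750 mm².
A_BC = 611.5 mm².
A_CD = 187.5 mm².
A_DE = 353.4 mm².
δ_AB = 81450·658/(1750·98900) = 0.3097 mm
δ_BC = 40250·562/(611.5·98900) = 0.374 mm
δ_CD = 32500·601/(187.5·98900) = 1.053 mm
δ_DE = 32500·479/(353.4·98900) = 0.4454 mm
δ = Σδ_i = 2.183 mm.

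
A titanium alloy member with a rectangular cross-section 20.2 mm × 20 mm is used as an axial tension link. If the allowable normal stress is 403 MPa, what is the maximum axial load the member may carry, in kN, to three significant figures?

A = 404 mm².
P_max = σ_allow · A = 403 · 404 = 162800 N = 162.8 kN.

163 kN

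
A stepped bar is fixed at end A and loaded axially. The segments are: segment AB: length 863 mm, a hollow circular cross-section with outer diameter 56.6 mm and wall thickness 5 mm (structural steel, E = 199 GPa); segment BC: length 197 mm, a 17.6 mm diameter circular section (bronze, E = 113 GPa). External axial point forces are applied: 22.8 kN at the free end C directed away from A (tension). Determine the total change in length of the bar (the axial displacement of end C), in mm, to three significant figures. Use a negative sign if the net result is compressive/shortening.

0.285 mm

Internal axial forces (sectioning from the free end, tension +): N_BC = 22.8 kN, N_AB = 22.8 kN.
A_AB = 810.5 mm².
A_BC = 243.3 mm².
δ_AB = 22800·863/(810.5·199000) = 0.122 mm
δ_BC = 22800·197/(243.3·113000) = 0.1634 mm
δ = Σδ_i = 0.2854 mm.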